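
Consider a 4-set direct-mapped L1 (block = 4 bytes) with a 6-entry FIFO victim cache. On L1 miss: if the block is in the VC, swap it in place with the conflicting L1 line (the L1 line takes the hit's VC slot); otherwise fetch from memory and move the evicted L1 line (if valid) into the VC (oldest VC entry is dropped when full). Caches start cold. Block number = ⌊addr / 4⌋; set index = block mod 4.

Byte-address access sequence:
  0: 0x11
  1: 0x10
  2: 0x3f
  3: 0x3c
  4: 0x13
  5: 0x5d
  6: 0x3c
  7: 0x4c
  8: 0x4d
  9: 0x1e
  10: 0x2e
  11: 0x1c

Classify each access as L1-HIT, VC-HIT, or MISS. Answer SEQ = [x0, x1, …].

  [0] addr=0x11 blk=4 s=0: MISS | VC []
  [1] addr=0x10 blk=4 s=0: L1-HIT | VC []
  [2] addr=0x3f blk=15 s=3: MISS | VC []
  [3] addr=0x3c blk=15 s=3: L1-HIT | VC []
  [4] addr=0x13 blk=4 s=0: L1-HIT | VC []
  [5] addr=0x5d blk=23 s=3: MISS | VC [15]
  [6] addr=0x3c blk=15 s=3: VC-HIT | VC [23]
  [7] addr=0x4c blk=19 s=3: MISS | VC [23, 15]
  [8] addr=0x4d blk=19 s=3: L1-HIT | VC [23, 15]
  [9] addr=0x1e blk=7 s=3: MISS | VC [23, 15, 19]
  [10] addr=0x2e blk=11 s=3: MISS | VC [23, 15, 19, 7]
  [11] addr=0x1c blk=7 s=3: VC-HIT | VC [23, 15, 19, 11]

SEQ = [MISS, L1-HIT, MISS, L1-HIT, L1-HIT, MISS, VC-HIT, MISS, L1-HIT, MISS, MISS, VC-HIT]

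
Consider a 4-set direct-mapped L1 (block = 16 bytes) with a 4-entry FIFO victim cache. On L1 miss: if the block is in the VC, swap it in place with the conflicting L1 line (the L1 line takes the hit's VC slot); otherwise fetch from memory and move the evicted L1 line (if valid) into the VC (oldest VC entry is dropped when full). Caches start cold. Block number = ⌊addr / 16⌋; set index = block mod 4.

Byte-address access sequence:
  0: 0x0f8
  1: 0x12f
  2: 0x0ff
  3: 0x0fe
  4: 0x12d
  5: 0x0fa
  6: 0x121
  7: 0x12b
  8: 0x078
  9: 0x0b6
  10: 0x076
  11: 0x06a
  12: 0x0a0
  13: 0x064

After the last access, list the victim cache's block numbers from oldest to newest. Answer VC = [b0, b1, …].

VC = [15, 11, 18, 10]

  [0] addr=0xf8 blk=15 s=3: MISS | VC []
  [1] addr=0x12f blk=18 s=2: MISS | VC []
  [2] addr=0xff blk=15 s=3: L1-HIT | VC []
  [3] addr=0xfe blk=15 s=3: L1-HIT | VC []
  [4] addr=0x12d blk=18 s=2: L1-HIT | VC []
  [5] addr=0xfa blk=15 s=3: L1-HIT | VC []
  [6] addr=0x121 blk=18 s=2: L1-HIT | VC []
  [7] addr=0x12b blk=18 s=2: L1-HIT | VC []
  [8] addr=0x78 blk=7 s=3: MISS | VC [15]
  [9] addr=0xb6 blk=11 s=3: MISS | VC [15, 7]
  [10] addr=0x76 blk=7 s=3: VC-HIT | VC [15, 11]
  [11] addr=0x6a blk=6 s=2: MISS | VC [15, 11, 18]
  [12] addr=0xa0 blk=10 s=2: MISS | VC [15, 11, 18, 6]
  [13] addr=0x64 blk=6 s=2: VC-HIT | VC [15, 11, 18, 10]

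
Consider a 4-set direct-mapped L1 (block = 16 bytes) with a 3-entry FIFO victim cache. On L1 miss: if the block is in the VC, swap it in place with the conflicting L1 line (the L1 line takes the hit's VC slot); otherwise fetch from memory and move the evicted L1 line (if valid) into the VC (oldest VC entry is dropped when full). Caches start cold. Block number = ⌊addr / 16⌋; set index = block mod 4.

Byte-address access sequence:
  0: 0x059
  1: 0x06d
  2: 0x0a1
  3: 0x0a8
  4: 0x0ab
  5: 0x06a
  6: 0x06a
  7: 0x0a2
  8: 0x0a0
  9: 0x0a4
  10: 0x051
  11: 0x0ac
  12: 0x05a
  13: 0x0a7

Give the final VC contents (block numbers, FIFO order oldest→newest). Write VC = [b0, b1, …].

  [0] addr=0x59 blk=5 s=1: MISS | VC []
  [1] addr=0x6d blk=6 s=2: MISS | VC []
  [2] addr=0xa1 blk=10 s=2: MISS | VC [6]
  [3] addr=0xa8 blk=10 s=2: L1-HIT | VC [6]
  [4] addr=0xab blk=10 s=2: L1-HIT | VC [6]
  [5] addr=0x6a blk=6 s=2: VC-HIT | VC [10]
  [6] addr=0x6a blk=6 s=2: L1-HIT | VC [10]
  [7] addr=0xa2 blk=10 s=2: VC-HIT | VC [6]
  [8] addr=0xa0 blk=10 s=2: L1-HIT | VC [6]
  [9] addr=0xa4 blk=10 s=2: L1-HIT | VC [6]
  [10] addr=0x51 blk=5 s=1: L1-HIT | VC [6]
  [11] addr=0xac blk=10 s=2: L1-HIT | VC [6]
  [12] addr=0x5a blk=5 s=1: L1-HIT | VC [6]
  [13] addr=0xa7 blk=10 s=2: L1-HIT | VC [6]

VC = [6]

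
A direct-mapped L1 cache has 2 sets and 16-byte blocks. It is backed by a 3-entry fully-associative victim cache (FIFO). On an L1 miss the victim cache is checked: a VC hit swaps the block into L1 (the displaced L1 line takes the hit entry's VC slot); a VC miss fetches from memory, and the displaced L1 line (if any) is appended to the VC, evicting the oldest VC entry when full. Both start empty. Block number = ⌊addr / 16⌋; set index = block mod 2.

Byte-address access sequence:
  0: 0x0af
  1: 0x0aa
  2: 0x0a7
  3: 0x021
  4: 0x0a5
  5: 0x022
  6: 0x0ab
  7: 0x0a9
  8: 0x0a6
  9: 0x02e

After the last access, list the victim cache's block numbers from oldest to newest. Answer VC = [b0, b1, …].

VC = [10]

  [0] addr=0xaf blk=10 s=0: MISS | VC []
  [1] addr=0xaa blk=10 s=0: L1-HIT | VC []
  [2] addr=0xa7 blk=10 s=0: L1-HIT | VC []
  [3] addr=0x21 blk=2 s=0: MISS | VC [10]
  [4] addr=0xa5 blk=10 s=0: VC-HIT | VC [2]
  [5] addr=0x22 blk=2 s=0: VC-HIT | VC [10]
  [6] addr=0xab blk=10 s=0: VC-HIT | VC [2]
  [7] addr=0xa9 blk=10 s=0: L1-HIT | VC [2]
  [8] addr=0xa6 blk=10 s=0: L1-HIT | VC [2]
  [9] addr=0x2e blk=2 s=0: VC-HIT | VC [10]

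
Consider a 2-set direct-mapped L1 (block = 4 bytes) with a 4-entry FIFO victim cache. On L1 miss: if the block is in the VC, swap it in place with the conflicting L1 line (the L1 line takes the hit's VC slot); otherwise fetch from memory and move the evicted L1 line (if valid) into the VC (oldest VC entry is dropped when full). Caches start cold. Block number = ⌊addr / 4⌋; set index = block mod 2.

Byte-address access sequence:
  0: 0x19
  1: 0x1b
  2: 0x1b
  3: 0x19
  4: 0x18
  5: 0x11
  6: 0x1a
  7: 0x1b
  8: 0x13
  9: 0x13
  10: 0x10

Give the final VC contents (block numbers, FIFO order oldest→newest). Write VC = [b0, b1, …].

VC = [6]

  [0] addr=0x19 blk=6 s=0: MISS | VC []
  [1] addr=0x1b blk=6 s=0: L1-HIT | VC []
  [2] addr=0x1b blk=6 s=0: L1-HIT | VC []
  [3] addr=0x19 blk=6 s=0: L1-HIT | VC []
  [4] addr=0x18 blk=6 s=0: L1-HIT | VC []
  [5] addr=0x11 blk=4 s=0: MISS | VC [6]
  [6] addr=0x1a blk=6 s=0: VC-HIT | VC [4]
  [7] addr=0x1b blk=6 s=0: L1-HIT | VC [4]
  [8] addr=0x13 blk=4 s=0: VC-HIT | VC [6]
  [9] addr=0x13 blk=4 s=0: L1-HIT | VC [6]
  [10] addr=0x10 blk=4 s=0: L1-HIT | VC [6]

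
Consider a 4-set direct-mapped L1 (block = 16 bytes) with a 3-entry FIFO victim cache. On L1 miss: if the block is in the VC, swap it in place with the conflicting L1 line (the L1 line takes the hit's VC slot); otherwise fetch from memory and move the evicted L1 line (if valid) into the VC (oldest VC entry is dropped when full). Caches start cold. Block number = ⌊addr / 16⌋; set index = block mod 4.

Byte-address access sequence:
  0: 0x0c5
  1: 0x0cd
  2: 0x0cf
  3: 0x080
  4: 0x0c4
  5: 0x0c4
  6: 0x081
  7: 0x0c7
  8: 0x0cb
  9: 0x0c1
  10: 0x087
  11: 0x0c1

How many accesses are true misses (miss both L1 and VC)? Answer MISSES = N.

0: 0xc5 (blk 12, set 0) → MISS  vc=[]
1: 0xcd (blk 12, set 0) → L1-HIT  vc=[]
2: 0xcf (blk 12, set 0) → L1-HIT  vc=[]
3: 0x80 (blk 8, set 0) → MISS  vc=[12]
4: 0xc4 (blk 12, set 0) → VC-HIT  vc=[8]
5: 0xc4 (blk 12, set 0) → L1-HIT  vc=[8]
6: 0x81 (blk 8, set 0) → VC-HIT  vc=[12]
7: 0xc7 (blk 12, set 0) → VC-HIT  vc=[8]
8: 0xcb (blk 12, set 0) → L1-HIT  vc=[8]
9: 0xc1 (blk 12, set 0) → L1-HIT  vc=[8]
10: 0x87 (blk 8, set 0) → VC-HIT  vc=[12]
11: 0xc1 (blk 12, set 0) → VC-HIT  vc=[8]

MISSES = 2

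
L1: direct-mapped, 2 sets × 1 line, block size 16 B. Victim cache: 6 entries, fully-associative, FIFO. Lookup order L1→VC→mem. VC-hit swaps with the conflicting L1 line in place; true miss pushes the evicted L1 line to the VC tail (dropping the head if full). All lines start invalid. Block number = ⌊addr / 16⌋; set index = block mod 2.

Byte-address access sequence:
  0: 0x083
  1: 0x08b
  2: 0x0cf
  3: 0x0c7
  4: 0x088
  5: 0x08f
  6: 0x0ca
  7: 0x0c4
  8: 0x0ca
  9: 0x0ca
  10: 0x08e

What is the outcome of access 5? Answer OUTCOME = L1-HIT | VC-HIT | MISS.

OUTCOME = L1-HIT

0: 0x83 (blk 8, set 0) → MISS  vc=[]
1: 0x8b (blk 8, set 0) → L1-HIT  vc=[]
2: 0xcf (blk 12, set 0) → MISS  vc=[8]
3: 0xc7 (blk 12, set 0) → L1-HIT  vc=[8]
4: 0x88 (blk 8, set 0) → VC-HIT  vc=[12]
5: 0x8f (blk 8, set 0) → L1-HIT  vc=[12]
6: 0xca (blk 12, set 0) → VC-HIT  vc=[8]
7: 0xc4 (blk 12, set 0) → L1-HIT  vc=[8]
8: 0xca (blk 12, set 0) → L1-HIT  vc=[8]
9: 0xca (blk 12, set 0) → L1-HIT  vc=[8]
10: 0x8e (blk 8, set 0) → VC-HIT  vc=[12]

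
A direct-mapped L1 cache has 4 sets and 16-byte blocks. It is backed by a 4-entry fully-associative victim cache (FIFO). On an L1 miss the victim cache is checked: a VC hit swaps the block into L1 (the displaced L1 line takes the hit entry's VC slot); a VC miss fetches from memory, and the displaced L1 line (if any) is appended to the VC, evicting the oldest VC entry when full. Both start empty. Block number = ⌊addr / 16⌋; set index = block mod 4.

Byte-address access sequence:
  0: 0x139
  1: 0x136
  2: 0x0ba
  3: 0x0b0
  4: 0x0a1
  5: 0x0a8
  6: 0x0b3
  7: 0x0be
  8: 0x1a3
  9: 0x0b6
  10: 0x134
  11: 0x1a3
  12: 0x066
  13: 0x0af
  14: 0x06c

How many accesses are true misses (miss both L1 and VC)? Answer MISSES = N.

0: 0x139 (blk 19, set 3) → MISS  vc=[]
1: 0x136 (blk 19, set 3) → L1-HIT  vc=[]
2: 0xba (blk 11, set 3) → MISS  vc=[19]
3: 0xb0 (blk 11, set 3) → L1-HIT  vc=[19]
4: 0xa1 (blk 10, set 2) → MISS  vc=[19]
5: 0xa8 (blk 10, set 2) → L1-HIT  vc=[19]
6: 0xb3 (blk 11, set 3) → L1-HIT  vc=[19]
7: 0xbe (blk 11, set 3) → L1-HIT  vc=[19]
8: 0x1a3 (blk 26, set 2) → MISS  vc=[19, 10]
9: 0xb6 (blk 11, set 3) → L1-HIT  vc=[19, 10]
10: 0x134 (blk 19, set 3) → VC-HIT  vc=[11, 10]
11: 0x1a3 (blk 26, set 2) → L1-HIT  vc=[11, 10]
12: 0x66 (blk 6, set 2) → MISS  vc=[11, 10, 26]
13: 0xaf (blk 10, set 2) → VC-HIT  vc=[11, 6, 26]
14: 0x6c (blk 6, set 2) → VC-HIT  vc=[11, 10, 26]

MISSES = 5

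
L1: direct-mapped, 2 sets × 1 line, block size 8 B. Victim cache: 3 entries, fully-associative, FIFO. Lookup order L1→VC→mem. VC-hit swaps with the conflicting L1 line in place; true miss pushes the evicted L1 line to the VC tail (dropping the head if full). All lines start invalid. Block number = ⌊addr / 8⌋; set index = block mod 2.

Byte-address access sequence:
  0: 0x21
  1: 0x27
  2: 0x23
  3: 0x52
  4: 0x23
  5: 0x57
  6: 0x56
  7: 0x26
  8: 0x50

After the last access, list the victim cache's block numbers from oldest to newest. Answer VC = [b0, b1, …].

0: 0x21 (blk 4, set 0) → MISS  vc=[]
1: 0x27 (blk 4, set 0) → L1-HIT  vc=[]
2: 0x23 (blk 4, set 0) → L1-HIT  vc=[]
3: 0x52 (blk 10, set 0) → MISS  vc=[4]
4: 0x23 (blk 4, set 0) → VC-HIT  vc=[10]
5: 0x57 (blk 10, set 0) → VC-HIT  vc=[4]
6: 0x56 (blk 10, set 0) → L1-HIT  vc=[4]
7: 0x26 (blk 4, set 0) → VC-HIT  vc=[10]
8: 0x50 (blk 10, set 0) → VC-HIT  vc=[4]

VC = [4]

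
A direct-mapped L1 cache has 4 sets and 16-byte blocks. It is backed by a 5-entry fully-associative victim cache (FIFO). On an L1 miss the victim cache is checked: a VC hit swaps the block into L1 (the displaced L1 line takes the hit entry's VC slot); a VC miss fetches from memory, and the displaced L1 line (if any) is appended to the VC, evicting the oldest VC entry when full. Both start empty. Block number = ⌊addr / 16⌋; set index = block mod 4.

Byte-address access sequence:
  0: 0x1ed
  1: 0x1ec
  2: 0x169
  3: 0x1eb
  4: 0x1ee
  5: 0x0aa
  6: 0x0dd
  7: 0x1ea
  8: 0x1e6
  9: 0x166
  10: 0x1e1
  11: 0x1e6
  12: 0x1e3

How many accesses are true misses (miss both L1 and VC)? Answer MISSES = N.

#0 0x1ed→b30/s2 MISS; vc=[]
#1 0x1ec→b30/s2 L1-HIT; vc=[]
#2 0x169→b22/s2 MISS; vc=[30]
#3 0x1eb→b30/s2 VC-HIT; vc=[22]
#4 0x1ee→b30/s2 L1-HIT; vc=[22]
#5 0xaa→b10/s2 MISS; vc=[22,30]
#6 0xdd→b13/s1 MISS; vc=[22,30]
#7 0x1ea→b30/s2 VC-HIT; vc=[22,10]
#8 0x1e6→b30/s2 L1-HIT; vc=[22,10]
#9 0x166→b22/s2 VC-HIT; vc=[30,10]
#10 0x1e1→b30/s2 VC-HIT; vc=[22,10]
#11 0x1e6→b30/s2 L1-HIT; vc=[22,10]
#12 0x1e3→b30/s2 L1-HIT; vc=[22,10]

MISSES = 4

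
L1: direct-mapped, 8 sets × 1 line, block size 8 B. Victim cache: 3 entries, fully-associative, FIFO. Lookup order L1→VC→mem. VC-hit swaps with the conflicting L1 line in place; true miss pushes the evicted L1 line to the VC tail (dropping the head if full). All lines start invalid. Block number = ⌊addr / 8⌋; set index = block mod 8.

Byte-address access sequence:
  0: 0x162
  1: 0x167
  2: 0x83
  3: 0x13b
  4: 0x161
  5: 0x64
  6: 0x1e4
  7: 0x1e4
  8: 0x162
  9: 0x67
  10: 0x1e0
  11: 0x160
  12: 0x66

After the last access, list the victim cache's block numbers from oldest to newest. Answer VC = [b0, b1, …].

VC = [44, 60]

0: 0x162 (blk 44, set 4) → MISS  vc=[]
1: 0x167 (blk 44, set 4) → L1-HIT  vc=[]
2: 0x83 (blk 16, set 0) → MISS  vc=[]
3: 0x13b (blk 39, set 7) → MISS  vc=[]
4: 0x161 (blk 44, set 4) → L1-HIT  vc=[]
5: 0x64 (blk 12, set 4) → MISS  vc=[44]
6: 0x1e4 (blk 60, set 4) → MISS  vc=[44, 12]
7: 0x1e4 (blk 60, set 4) → L1-HIT  vc=[44, 12]
8: 0x162 (blk 44, set 4) → VC-HIT  vc=[60, 12]
9: 0x67 (blk 12, set 4) → VC-HIT  vc=[60, 44]
10: 0x1e0 (blk 60, set 4) → VC-HIT  vc=[12, 44]
11: 0x160 (blk 44, set 4) → VC-HIT  vc=[12, 60]
12: 0x66 (blk 12, set 4) → VC-HIT  vc=[44, 60]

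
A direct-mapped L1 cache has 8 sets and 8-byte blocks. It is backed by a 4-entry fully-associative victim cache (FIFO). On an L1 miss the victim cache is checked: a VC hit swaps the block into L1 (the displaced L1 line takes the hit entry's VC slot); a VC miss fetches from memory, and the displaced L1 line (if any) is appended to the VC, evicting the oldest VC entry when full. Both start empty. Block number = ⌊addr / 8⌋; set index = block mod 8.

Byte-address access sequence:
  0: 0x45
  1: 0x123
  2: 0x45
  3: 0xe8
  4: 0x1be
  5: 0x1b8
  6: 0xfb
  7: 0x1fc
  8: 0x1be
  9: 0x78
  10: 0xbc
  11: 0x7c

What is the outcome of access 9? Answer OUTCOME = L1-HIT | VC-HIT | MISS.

#0 0x45→b8/s0 MISS; vc=[]
#1 0x123→b36/s4 MISS; vc=[]
#2 0x45→b8/s0 L1-HIT; vc=[]
#3 0xe8→b29/s5 MISS; vc=[]
#4 0x1be→b55/s7 MISS; vc=[]
#5 0x1b8→b55/s7 L1-HIT; vc=[]
#6 0xfb→b31/s7 MISS; vc=[55]
#7 0x1fc→b63/s7 MISS; vc=[55,31]
#8 0x1be→b55/s7 VC-HIT; vc=[63,31]
#9 0x78→b15/s7 MISS; vc=[63,31,55]
#10 0xbc→b23/s7 MISS; vc=[63,31,55,15]
#11 0x7c→b15/s7 VC-HIT; vc=[63,31,55,23]

OUTCOME = MISS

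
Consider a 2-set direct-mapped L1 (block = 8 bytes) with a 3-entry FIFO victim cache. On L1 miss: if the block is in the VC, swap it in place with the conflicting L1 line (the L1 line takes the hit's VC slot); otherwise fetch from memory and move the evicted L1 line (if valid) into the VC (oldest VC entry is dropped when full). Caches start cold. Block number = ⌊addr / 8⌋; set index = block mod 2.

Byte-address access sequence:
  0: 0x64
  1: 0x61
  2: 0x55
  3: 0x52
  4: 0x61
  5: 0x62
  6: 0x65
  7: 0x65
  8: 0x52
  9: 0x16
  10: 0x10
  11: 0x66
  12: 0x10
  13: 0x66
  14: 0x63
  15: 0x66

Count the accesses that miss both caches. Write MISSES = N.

#0 0x64→b12/s0 MISS; vc=[]
#1 0x61→b12/s0 L1-HIT; vc=[]
#2 0x55→b10/s0 MISS; vc=[12]
#3 0x52→b10/s0 L1-HIT; vc=[12]
#4 0x61→b12/s0 VC-HIT; vc=[10]
#5 0x62→b12/s0 L1-HIT; vc=[10]
#6 0x65→b12/s0 L1-HIT; vc=[10]
#7 0x65→b12/s0 L1-HIT; vc=[10]
#8 0x52→b10/s0 VC-HIT; vc=[12]
#9 0x16→b2/s0 MISS; vc=[12,10]
#10 0x10→b2/s0 L1-HIT; vc=[12,10]
#11 0x66→b12/s0 VC-HIT; vc=[2,10]
#12 0x10→b2/s0 VC-HIT; vc=[12,10]
#13 0x66→b12/s0 VC-HIT; vc=[2,10]
#14 0x63→b12/s0 L1-HIT; vc=[2,10]
#15 0x66→b12/s0 L1-HIT; vc=[2,10]

MISSES = 3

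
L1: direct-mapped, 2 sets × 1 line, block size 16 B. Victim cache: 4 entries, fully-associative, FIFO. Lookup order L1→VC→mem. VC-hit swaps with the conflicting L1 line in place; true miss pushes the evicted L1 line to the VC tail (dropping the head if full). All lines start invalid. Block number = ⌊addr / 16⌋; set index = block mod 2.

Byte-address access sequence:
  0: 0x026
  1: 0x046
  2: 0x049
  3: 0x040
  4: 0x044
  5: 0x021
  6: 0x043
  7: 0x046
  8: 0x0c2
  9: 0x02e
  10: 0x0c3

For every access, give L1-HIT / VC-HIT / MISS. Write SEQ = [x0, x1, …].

SEQ = [MISS, MISS, L1-HIT, L1-HIT, L1-HIT, VC-HIT, VC-HIT, L1-HIT, MISS, VC-HIT, VC-HIT]

  [0] addr=0x26 blk=2 s=0: MISS | VC []
  [1] addr=0x46 blk=4 s=0: MISS | VC [2]
  [2] addr=0x49 blk=4 s=0: L1-HIT | VC [2]
  [3] addr=0x40 blk=4 s=0: L1-HIT | VC [2]
  [4] addr=0x44 blk=4 s=0: L1-HIT | VC [2]
  [5] addr=0x21 blk=2 s=0: VC-HIT | VC [4]
  [6] addr=0x43 blk=4 s=0: VC-HIT | VC [2]
  [7] addr=0x46 blk=4 s=0: L1-HIT | VC [2]
  [8] addr=0xc2 blk=12 s=0: MISS | VC [2, 4]
  [9] addr=0x2e blk=2 s=0: VC-HIT | VC [12, 4]
  [10] addr=0xc3 blk=12 s=0: VC-HIT | VC [2, 4]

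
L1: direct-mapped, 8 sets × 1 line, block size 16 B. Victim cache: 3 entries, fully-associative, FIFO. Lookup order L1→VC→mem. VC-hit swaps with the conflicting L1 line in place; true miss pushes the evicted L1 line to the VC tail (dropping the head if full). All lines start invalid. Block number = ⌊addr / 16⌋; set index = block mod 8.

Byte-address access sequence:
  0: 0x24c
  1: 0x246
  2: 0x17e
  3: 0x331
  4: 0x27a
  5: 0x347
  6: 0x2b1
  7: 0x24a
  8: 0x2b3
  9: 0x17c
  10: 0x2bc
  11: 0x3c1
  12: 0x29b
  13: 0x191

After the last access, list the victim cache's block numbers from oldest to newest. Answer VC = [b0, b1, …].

VC = [51, 36, 41]

0: 0x24c (blk 36, set 4) → MISS  vc=[]
1: 0x246 (blk 36, set 4) → L1-HIT  vc=[]
2: 0x17e (blk 23, set 7) → MISS  vc=[]
3: 0x331 (blk 51, set 3) → MISS  vc=[]
4: 0x27a (blk 39, set 7) → MISS  vc=[23]
5: 0x347 (blk 52, set 4) → MISS  vc=[23, 36]
6: 0x2b1 (blk 43, set 3) → MISS  vc=[23, 36, 51]
7: 0x24a (blk 36, set 4) → VC-HIT  vc=[23, 52, 51]
8: 0x2b3 (blk 43, set 3) → L1-HIT  vc=[23, 52, 51]
9: 0x17c (blk 23, set 7) → VC-HIT  vc=[39, 52, 51]
10: 0x2bc (blk 43, set 3) → L1-HIT  vc=[39, 52, 51]
11: 0x3c1 (blk 60, set 4) → MISS  vc=[52, 51, 36]
12: 0x29b (blk 41, set 1) → MISS  vc=[52, 51, 36]
13: 0x191 (blk 25, set 1) → MISS  vc=[51, 36, 41]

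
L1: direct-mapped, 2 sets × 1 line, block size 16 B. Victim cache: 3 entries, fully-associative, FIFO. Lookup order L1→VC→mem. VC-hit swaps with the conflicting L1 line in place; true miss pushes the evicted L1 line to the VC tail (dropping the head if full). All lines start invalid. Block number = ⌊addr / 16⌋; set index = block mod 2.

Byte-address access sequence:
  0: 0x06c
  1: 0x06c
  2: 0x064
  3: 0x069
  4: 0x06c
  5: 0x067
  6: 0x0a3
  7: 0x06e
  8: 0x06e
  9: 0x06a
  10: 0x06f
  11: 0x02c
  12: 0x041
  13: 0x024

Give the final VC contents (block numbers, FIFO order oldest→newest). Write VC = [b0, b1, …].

0: 0x6c (blk 6, set 0) → MISS  vc=[]
1: 0x6c (blk 6, set 0) → L1-HIT  vc=[]
2: 0x64 (blk 6, set 0) → L1-HIT  vc=[]
3: 0x69 (blk 6, set 0) → L1-HIT  vc=[]
4: 0x6c (blk 6, set 0) → L1-HIT  vc=[]
5: 0x67 (blk 6, set 0) → L1-HIT  vc=[]
6: 0xa3 (blk 10, set 0) → MISS  vc=[6]
7: 0x6e (blk 6, set 0) → VC-HIT  vc=[10]
8: 0x6e (blk 6, set 0) → L1-HIT  vc=[10]
9: 0x6a (blk 6, set 0) → L1-HIT  vc=[10]
10: 0x6f (blk 6, set 0) → L1-HIT  vc=[10]
11: 0x2c (blk 2, set 0) → MISS  vc=[10, 6]
12: 0x41 (blk 4, set 0) → MISS  vc=[10, 6, 2]
13: 0x24 (blk 2, set 0) → VC-HIT  vc=[10, 6, 4]

VC = [10, 6, 4]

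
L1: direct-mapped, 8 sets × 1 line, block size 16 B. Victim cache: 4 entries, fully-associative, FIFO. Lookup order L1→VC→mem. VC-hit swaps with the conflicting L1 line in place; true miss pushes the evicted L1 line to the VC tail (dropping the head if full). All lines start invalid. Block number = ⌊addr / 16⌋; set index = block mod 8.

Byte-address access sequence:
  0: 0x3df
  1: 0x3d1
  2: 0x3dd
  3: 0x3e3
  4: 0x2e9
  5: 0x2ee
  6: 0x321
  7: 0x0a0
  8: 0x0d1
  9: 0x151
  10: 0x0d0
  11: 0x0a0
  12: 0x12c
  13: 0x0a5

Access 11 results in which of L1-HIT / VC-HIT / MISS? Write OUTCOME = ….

OUTCOME = L1-HIT

#0 0x3df→b61/s5 MISS; vc=[]
#1 0x3d1→b61/s5 L1-HIT; vc=[]
#2 0x3dd→b61/s5 L1-HIT; vc=[]
#3 0x3e3→b62/s6 MISS; vc=[]
#4 0x2e9→b46/s6 MISS; vc=[62]
#5 0x2ee→b46/s6 L1-HIT; vc=[62]
#6 0x321→b50/s2 MISS; vc=[62]
#7 0xa0→b10/s2 MISS; vc=[62,50]
#8 0xd1→b13/s5 MISS; vc=[62,50,61]
#9 0x151→b21/s5 MISS; vc=[62,50,61,13]
#10 0xd0→b13/s5 VC-HIT; vc=[62,50,61,21]
#11 0xa0→b10/s2 L1-HIT; vc=[62,50,61,21]
#12 0x12c→b18/s2 MISS; vc=[50,61,21,10]
#13 0xa5→b10/s2 VC-HIT; vc=[50,61,21,18]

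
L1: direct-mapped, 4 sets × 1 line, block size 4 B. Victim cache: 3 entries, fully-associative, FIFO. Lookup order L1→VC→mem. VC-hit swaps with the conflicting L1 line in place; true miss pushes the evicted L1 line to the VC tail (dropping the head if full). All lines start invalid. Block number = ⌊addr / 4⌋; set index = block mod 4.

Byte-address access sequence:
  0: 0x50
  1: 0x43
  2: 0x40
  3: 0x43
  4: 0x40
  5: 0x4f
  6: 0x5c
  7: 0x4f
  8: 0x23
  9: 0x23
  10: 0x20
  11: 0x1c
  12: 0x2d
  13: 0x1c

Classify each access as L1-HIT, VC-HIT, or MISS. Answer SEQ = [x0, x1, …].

0: 0x50 (blk 20, set 0) → MISS  vc=[]
1: 0x43 (blk 16, set 0) → MISS  vc=[20]
2: 0x40 (blk 16, set 0) → L1-HIT  vc=[20]
3: 0x43 (blk 16, set 0) → L1-HIT  vc=[20]
4: 0x40 (blk 16, set 0) → L1-HIT  vc=[20]
5: 0x4f (blk 19, set 3) → MISS  vc=[20]
6: 0x5c (blk 23, set 3) → MISS  vc=[20, 19]
7: 0x4f (blk 19, set 3) → VC-HIT  vc=[20, 23]
8: 0x23 (blk 8, set 0) → MISS  vc=[20, 23, 16]
9: 0x23 (blk 8, set 0) → L1-HIT  vc=[20, 23, 16]
10: 0x20 (blk 8, set 0) → L1-HIT  vc=[20, 23, 16]
11: 0x1c (blk 7, set 3) → MISS  vc=[23, 16, 19]
12: 0x2d (blk 11, set 3) → MISS  vc=[16, 19, 7]
13: 0x1c (blk 7, set 3) → VC-HIT  vc=[16, 19, 11]

SEQ = [MISS, MISS, L1-HIT, L1-HIT, L1-HIT, MISS, MISS, VC-HIT, MISS, L1-HIT, L1-HIT, MISS, MISS, VC-HIT]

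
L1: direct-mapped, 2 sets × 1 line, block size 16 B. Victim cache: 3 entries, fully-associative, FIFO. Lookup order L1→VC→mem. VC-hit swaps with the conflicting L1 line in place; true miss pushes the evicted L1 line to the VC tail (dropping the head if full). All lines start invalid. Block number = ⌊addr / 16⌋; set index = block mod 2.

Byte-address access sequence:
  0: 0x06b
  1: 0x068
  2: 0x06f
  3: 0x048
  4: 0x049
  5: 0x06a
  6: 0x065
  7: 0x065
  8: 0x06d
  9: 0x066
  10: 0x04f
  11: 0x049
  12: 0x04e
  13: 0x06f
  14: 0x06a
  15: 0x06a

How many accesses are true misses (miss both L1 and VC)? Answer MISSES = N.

MISSES = 2

  [0] addr=0x6b blk=6 s=0: MISS | VC []
  [1] addr=0x68 blk=6 s=0: L1-HIT | VC []
  [2] addr=0x6f blk=6 s=0: L1-HIT | VC []
  [3] addr=0x48 blk=4 s=0: MISS | VC [6]
  [4] addr=0x49 blk=4 s=0: L1-HIT | VC [6]
  [5] addr=0x6a blk=6 s=0: VC-HIT | VC [4]
  [6] addr=0x65 blk=6 s=0: L1-HIT | VC [4]
  [7] addr=0x65 blk=6 s=0: L1-HIT | VC [4]
  [8] addr=0x6d blk=6 s=0: L1-HIT | VC [4]
  [9] addr=0x66 blk=6 s=0: L1-HIT | VC [4]
  [10] addr=0x4f blk=4 s=0: VC-HIT | VC [6]
  [11] addr=0x49 blk=4 s=0: L1-HIT | VC [6]
  [12] addr=0x4e blk=4 s=0: L1-HIT | VC [6]
  [13] addr=0x6f blk=6 s=0: VC-HIT | VC [4]
  [14] addr=0x6a blk=6 s=0: L1-HIT | VC [4]
  [15] addr=0x6a blk=6 s=0: L1-HIT | VC [4]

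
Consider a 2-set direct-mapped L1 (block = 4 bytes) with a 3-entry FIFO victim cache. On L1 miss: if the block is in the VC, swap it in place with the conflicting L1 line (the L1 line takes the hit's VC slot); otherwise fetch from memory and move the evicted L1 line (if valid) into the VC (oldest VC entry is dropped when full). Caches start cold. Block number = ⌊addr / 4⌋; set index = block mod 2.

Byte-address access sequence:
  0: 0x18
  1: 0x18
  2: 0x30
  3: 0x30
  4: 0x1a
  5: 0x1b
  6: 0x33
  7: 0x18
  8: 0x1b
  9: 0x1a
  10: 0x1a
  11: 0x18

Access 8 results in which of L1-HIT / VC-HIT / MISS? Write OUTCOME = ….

0: 0x18 (blk 6, set 0) → MISS  vc=[]
1: 0x18 (blk 6, set 0) → L1-HIT  vc=[]
2: 0x30 (blk 12, set 0) → MISS  vc=[6]
3: 0x30 (blk 12, set 0) → L1-HIT  vc=[6]
4: 0x1a (blk 6, set 0) → VC-HIT  vc=[12]
5: 0x1b (blk 6, set 0) → L1-HIT  vc=[12]
6: 0x33 (blk 12, set 0) → VC-HIT  vc=[6]
7: 0x18 (blk 6, set 0) → VC-HIT  vc=[12]
8: 0x1b (blk 6, set 0) → L1-HIT  vc=[12]
9: 0x1a (blk 6, set 0) → L1-HIT  vc=[12]
10: 0x1a (blk 6, set 0) → L1-HIT  vc=[12]
11: 0x18 (blk 6, set 0) → L1-HIT  vc=[12]

OUTCOME = L1-HIT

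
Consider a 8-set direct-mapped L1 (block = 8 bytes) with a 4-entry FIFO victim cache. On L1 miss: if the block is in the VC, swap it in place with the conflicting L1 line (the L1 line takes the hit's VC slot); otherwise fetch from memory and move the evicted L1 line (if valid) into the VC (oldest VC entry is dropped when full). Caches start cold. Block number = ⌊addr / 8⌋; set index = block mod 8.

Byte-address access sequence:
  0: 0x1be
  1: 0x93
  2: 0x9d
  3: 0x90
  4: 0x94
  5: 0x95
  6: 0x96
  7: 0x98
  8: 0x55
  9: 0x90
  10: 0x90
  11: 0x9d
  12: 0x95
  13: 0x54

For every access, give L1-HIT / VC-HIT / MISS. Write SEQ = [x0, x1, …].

#0 0x1be→b55/s7 MISS; vc=[]
#1 0x93→b18/s2 MISS; vc=[]
#2 0x9d→b19/s3 MISS; vc=[]
#3 0x90→b18/s2 L1-HIT; vc=[]
#4 0x94→b18/s2 L1-HIT; vc=[]
#5 0x95→b18/s2 L1-HIT; vc=[]
#6 0x96→b18/s2 L1-HIT; vc=[]
#7 0x98→b19/s3 L1-HIT; vc=[]
#8 0x55→b10/s2 MISS; vc=[18]
#9 0x90→b18/s2 VC-HIT; vc=[10]
#10 0x90→b18/s2 L1-HIT; vc=[10]
#11 0x9d→b19/s3 L1-HIT; vc=[10]
#12 0x95→b18/s2 L1-HIT; vc=[10]
#13 0x54→b10/s2 VC-HIT; vc=[18]

SEQ = [MISS, MISS, MISS, L1-HIT, L1-HIT, L1-HIT, L1-HIT, L1-HIT, MISS, VC-HIT, L1-HIT, L1-HIT, L1-HIT, VC-HIT]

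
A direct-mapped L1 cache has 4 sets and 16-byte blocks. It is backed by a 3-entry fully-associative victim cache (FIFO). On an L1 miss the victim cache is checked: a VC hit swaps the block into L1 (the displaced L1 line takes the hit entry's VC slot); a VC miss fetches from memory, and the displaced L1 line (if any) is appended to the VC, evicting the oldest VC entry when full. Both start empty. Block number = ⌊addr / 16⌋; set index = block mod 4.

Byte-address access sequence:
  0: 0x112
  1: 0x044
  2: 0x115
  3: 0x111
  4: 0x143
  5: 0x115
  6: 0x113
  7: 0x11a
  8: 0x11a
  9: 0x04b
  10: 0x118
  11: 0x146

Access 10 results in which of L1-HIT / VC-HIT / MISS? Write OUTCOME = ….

#0 0x112→b17/s1 MISS; vc=[]
#1 0x44→b4/s0 MISS; vc=[]
#2 0x115→b17/s1 L1-HIT; vc=[]
#3 0x111→b17/s1 L1-HIT; vc=[]
#4 0x143→b20/s0 MISS; vc=[4]
#5 0x115→b17/s1 L1-HIT; vc=[4]
#6 0x113→b17/s1 L1-HIT; vc=[4]
#7 0x11a→b17/s1 L1-HIT; vc=[4]
#8 0x11a→b17/s1 L1-HIT; vc=[4]
#9 0x4b→b4/s0 VC-HIT; vc=[20]
#10 0x118→b17/s1 L1-HIT; vc=[20]
#11 0x146→b20/s0 VC-HIT; vc=[4]

OUTCOME = L1-HIT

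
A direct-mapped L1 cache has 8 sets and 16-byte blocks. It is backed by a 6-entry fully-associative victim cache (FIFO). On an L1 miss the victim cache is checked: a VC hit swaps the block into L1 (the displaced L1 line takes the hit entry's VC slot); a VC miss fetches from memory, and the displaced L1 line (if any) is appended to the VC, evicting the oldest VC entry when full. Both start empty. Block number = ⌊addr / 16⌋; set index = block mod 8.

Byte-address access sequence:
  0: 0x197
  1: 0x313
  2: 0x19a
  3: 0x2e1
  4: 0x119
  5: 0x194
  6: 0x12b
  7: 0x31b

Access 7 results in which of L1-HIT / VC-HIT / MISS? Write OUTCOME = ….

0: 0x197 (blk 25, set 1) → MISS  vc=[]
1: 0x313 (blk 49, set 1) → MISS  vc=[25]
2: 0x19a (blk 25, set 1) → VC-HIT  vc=[49]
3: 0x2e1 (blk 46, set 6) → MISS  vc=[49]
4: 0x119 (blk 17, set 1) → MISS  vc=[49, 25]
5: 0x194 (blk 25, set 1) → VC-HIT  vc=[49, 17]
6: 0x12b (blk 18, set 2) → MISS  vc=[49, 17]
7: 0x31b (blk 49, set 1) → VC-HIT  vc=[25, 17]

OUTCOME = VC-HIT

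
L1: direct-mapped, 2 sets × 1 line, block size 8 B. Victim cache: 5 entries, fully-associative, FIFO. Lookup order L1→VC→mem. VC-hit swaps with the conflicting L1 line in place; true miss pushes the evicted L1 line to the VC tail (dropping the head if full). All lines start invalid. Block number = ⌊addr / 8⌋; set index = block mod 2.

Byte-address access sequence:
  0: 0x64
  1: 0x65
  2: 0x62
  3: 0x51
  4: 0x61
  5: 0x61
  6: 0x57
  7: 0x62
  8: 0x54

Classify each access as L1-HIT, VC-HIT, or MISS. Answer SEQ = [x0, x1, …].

SEQ = [MISS, L1-HIT, L1-HIT, MISS, VC-HIT, L1-HIT, VC-HIT, VC-HIT, VC-HIT]

#0 0x64→b12/s0 MISS; vc=[]
#1 0x65→b12/s0 L1-HIT; vc=[]
#2 0x62→b12/s0 L1-HIT; vc=[]
#3 0x51→b10/s0 MISS; vc=[12]
#4 0x61→b12/s0 VC-HIT; vc=[10]
#5 0x61→b12/s0 L1-HIT; vc=[10]
#6 0x57→b10/s0 VC-HIT; vc=[12]
#7 0x62→b12/s0 VC-HIT; vc=[10]
#8 0x54→b10/s0 VC-HIT; vc=[12]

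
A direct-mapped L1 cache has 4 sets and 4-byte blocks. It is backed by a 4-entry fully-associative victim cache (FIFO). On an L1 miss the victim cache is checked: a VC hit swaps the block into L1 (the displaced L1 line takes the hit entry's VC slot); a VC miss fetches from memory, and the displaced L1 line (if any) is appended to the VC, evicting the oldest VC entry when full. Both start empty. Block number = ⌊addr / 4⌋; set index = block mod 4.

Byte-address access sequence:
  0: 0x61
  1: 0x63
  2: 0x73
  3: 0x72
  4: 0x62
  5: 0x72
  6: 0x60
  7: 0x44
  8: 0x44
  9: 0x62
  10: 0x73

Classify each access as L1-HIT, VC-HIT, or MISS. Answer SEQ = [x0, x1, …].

SEQ = [MISS, L1-HIT, MISS, L1-HIT, VC-HIT, VC-HIT, VC-HIT, MISS, L1-HIT, L1-HIT, VC-HIT]

  [0] addr=0x61 blk=24 s=0: MISS | VC []
  [1] addr=0x63 blk=24 s=0: L1-HIT | VC []
  [2] addr=0x73 blk=28 s=0: MISS | VC [24]
  [3] addr=0x72 blk=28 s=0: L1-HIT | VC [24]
  [4] addr=0x62 blk=24 s=0: VC-HIT | VC [28]
  [5] addr=0x72 blk=28 s=0: VC-HIT | VC [24]
  [6] addr=0x60 blk=24 s=0: VC-HIT | VC [28]
  [7] addr=0x44 blk=17 s=1: MISS | VC [28]
  [8] addr=0x44 blk=17 s=1: L1-HIT | VC [28]
  [9] addr=0x62 blk=24 s=0: L1-HIT | VC [28]
  [10] addr=0x73 blk=28 s=0: VC-HIT | VC [24]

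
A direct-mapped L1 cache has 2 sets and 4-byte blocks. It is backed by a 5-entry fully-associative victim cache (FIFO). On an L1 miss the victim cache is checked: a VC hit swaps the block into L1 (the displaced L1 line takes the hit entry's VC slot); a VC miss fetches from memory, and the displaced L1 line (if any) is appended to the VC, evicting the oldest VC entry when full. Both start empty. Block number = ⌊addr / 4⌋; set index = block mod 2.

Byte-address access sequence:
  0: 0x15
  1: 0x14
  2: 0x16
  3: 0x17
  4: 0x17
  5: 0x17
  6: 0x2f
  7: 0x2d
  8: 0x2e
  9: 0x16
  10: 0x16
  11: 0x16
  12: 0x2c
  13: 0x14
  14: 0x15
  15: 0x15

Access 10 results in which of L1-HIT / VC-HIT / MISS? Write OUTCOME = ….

#0 0x15→b5/s1 MISS; vc=[]
#1 0x14→b5/s1 L1-HIT; vc=[]
#2 0x16→b5/s1 L1-HIT; vc=[]
#3 0x17→b5/s1 L1-HIT; vc=[]
#4 0x17→b5/s1 L1-HIT; vc=[]
#5 0x17→b5/s1 L1-HIT; vc=[]
#6 0x2f→b11/s1 MISS; vc=[5]
#7 0x2d→b11/s1 L1-HIT; vc=[5]
#8 0x2e→b11/s1 L1-HIT; vc=[5]
#9 0x16→b5/s1 VC-HIT; vc=[11]
#10 0x16→b5/s1 L1-HIT; vc=[11]
#11 0x16→b5/s1 L1-HIT; vc=[11]
#12 0x2c→b11/s1 VC-HIT; vc=[5]
#13 0x14→b5/s1 VC-HIT; vc=[11]
#14 0x15→b5/s1 L1-HIT; vc=[11]
#15 0x15→b5/s1 L1-HIT; vc=[11]

OUTCOME = L1-HIT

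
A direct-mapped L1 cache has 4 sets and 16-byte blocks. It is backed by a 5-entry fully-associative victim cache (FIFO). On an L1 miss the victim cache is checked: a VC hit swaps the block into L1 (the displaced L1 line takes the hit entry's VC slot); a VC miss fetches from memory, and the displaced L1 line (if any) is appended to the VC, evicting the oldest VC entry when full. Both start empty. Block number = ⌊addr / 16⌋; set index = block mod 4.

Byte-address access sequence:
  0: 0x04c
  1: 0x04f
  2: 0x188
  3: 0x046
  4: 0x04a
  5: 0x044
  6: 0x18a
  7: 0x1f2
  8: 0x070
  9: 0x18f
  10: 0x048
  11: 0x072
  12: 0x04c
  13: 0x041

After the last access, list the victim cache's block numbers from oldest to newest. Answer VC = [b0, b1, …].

VC = [24, 31]

  [0] addr=0x4c blk=4 s=0: MISS | VC []
  [1] addr=0x4f blk=4 s=0: L1-HIT | VC []
  [2] addr=0x188 blk=24 s=0: MISS | VC [4]
  [3] addr=0x46 blk=4 s=0: VC-HIT | VC [24]
  [4] addr=0x4a blk=4 s=0: L1-HIT | VC [24]
  [5] addr=0x44 blk=4 s=0: L1-HIT | VC [24]
  [6] addr=0x18a blk=24 s=0: VC-HIT | VC [4]
  [7] addr=0x1f2 blk=31 s=3: MISS | VC [4]
  [8] addr=0x70 blk=7 s=3: MISS | VC [4, 31]
  [9] addr=0x18f blk=24 s=0: L1-HIT | VC [4, 31]
  [10] addr=0x48 blk=4 s=0: VC-HIT | VC [24, 31]
  [11] addr=0x72 blk=7 s=3: L1-HIT | VC [24, 31]
  [12] addr=0x4c blk=4 s=0: L1-HIT | VC [24, 31]
  [13] addr=0x41 blk=4 s=0: L1-HIT | VC [24, 31]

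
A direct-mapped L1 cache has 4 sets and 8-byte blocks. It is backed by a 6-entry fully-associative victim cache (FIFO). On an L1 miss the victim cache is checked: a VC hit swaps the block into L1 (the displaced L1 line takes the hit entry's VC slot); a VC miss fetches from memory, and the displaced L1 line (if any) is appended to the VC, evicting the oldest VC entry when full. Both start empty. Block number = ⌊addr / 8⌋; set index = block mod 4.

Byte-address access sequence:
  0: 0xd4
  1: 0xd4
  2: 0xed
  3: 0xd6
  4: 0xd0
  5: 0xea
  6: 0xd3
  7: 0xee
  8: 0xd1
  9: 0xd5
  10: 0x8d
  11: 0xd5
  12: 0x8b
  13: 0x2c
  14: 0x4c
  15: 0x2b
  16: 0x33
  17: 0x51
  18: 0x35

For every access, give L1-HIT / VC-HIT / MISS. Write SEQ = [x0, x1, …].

  [0] addr=0xd4 blk=26 s=2: MISS | VC []
  [1] addr=0xd4 blk=26 s=2: L1-HIT | VC []
  [2] addr=0xed blk=29 s=1: MISS | VC []
  [3] addr=0xd6 blk=26 s=2: L1-HIT | VC []
  [4] addr=0xd0 blk=26 s=2: L1-HIT | VC []
  [5] addr=0xea blk=29 s=1: L1-HIT | VC []
  [6] addr=0xd3 blk=26 s=2: L1-HIT | VC []
  [7] addr=0xee blk=29 s=1: L1-HIT | VC []
  [8] addr=0xd1 blk=26 s=2: L1-HIT | VC []
  [9] addr=0xd5 blk=26 s=2: L1-HIT | VC []
  [10] addr=0x8d blk=17 s=1: MISS | VC [29]
  [11] addr=0xd5 blk=26 s=2: L1-HIT | VC [29]
  [12] addr=0x8b blk=17 s=1: L1-HIT | VC [29]
  [13] addr=0x2c blk=5 s=1: MISS | VC [29, 17]
  [14] addr=0x4c blk=9 s=1: MISS | VC [29, 17, 5]
  [15] addr=0x2b blk=5 s=1: VC-HIT | VC [29, 17, 9]
  [16] addr=0x33 blk=6 s=2: MISS | VC [29, 17, 9, 26]
  [17] addr=0x51 blk=10 s=2: MISS | VC [29, 17, 9, 26, 6]
  [18] addr=0x35 blk=6 s=2: VC-HIT | VC [29, 17, 9, 26, 10]

SEQ = [MISS, L1-HIT, MISS, L1-HIT, L1-HIT, L1-HIT, L1-HIT, L1-HIT, L1-HIT, L1-HIT, MISS, L1-HIT, L1-HIT, MISS, MISS, VC-HIT, MISS, MISS, VC-HIT]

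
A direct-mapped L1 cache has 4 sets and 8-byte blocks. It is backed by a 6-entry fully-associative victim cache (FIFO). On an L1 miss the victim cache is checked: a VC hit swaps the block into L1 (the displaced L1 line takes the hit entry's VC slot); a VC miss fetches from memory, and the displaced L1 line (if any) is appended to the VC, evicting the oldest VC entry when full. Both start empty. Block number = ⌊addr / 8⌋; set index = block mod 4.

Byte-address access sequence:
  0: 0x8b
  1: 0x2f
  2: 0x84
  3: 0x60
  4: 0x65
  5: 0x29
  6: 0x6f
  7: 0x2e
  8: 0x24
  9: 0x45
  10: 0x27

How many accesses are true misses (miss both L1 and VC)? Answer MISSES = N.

0: 0x8b (blk 17, set 1) → MISS  vc=[]
1: 0x2f (blk 5, set 1) → MISS  vc=[17]
2: 0x84 (blk 16, set 0) → MISS  vc=[17]
3: 0x60 (blk 12, set 0) → MISS  vc=[17, 16]
4: 0x65 (blk 12, set 0) → L1-HIT  vc=[17, 16]
5: 0x29 (blk 5, set 1) → L1-HIT  vc=[17, 16]
6: 0x6f (blk 13, set 1) → MISS  vc=[17, 16, 5]
7: 0x2e (blk 5, set 1) → VC-HIT  vc=[17, 16, 13]
8: 0x24 (blk 4, set 0) → MISS  vc=[17, 16, 13, 12]
9: 0x45 (blk 8, set 0) → MISS  vc=[17, 16, 13, 12, 4]
10: 0x27 (blk 4, set 0) → VC-HIT  vc=[17, 16, 13, 12, 8]

MISSES = 7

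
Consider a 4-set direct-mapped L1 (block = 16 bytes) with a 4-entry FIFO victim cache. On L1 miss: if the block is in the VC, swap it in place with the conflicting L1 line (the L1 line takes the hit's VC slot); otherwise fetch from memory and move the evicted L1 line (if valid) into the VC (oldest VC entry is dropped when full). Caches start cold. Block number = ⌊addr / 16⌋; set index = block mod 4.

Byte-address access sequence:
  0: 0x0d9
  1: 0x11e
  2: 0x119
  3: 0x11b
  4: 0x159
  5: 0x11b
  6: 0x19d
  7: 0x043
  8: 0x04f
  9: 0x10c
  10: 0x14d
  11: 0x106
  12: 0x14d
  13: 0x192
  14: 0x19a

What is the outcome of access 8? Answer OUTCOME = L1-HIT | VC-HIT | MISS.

OUTCOME = L1-HIT

  [0] addr=0xd9 blk=13 s=1: MISS | VC []
  [1] addr=0x11e blk=17 s=1: MISS | VC [13]
  [2] addr=0x119 blk=17 s=1: L1-HIT | VC [13]
  [3] addr=0x11b blk=17 s=1: L1-HIT | VC [13]
  [4] addr=0x159 blk=21 s=1: MISS | VC [13, 17]
  [5] addr=0x11b blk=17 s=1: VC-HIT | VC [13, 21]
  [6] addr=0x19d blk=25 s=1: MISS | VC [13, 21, 17]
  [7] addr=0x43 blk=4 s=0: MISS | VC [13, 21, 17]
  [8] addr=0x4f blk=4 s=0: L1-HIT | VC [13, 21, 17]
  [9] addr=0x10c blk=16 s=0: MISS | VC [13, 21, 17, 4]
  [10] addr=0x14d blk=20 s=0: MISS | VC [21, 17, 4, 16]
  [11] addr=0x106 blk=16 s=0: VC-HIT | VC [21, 17, 4, 20]
  [12] addr=0x14d blk=20 s=0: VC-HIT | VC [21, 17, 4, 16]
  [13] addr=0x192 blk=25 s=1: L1-HIT | VC [21, 17, 4, 16]
  [14] addr=0x19a blk=25 s=1: L1-HIT | VC [21, 17, 4, 16]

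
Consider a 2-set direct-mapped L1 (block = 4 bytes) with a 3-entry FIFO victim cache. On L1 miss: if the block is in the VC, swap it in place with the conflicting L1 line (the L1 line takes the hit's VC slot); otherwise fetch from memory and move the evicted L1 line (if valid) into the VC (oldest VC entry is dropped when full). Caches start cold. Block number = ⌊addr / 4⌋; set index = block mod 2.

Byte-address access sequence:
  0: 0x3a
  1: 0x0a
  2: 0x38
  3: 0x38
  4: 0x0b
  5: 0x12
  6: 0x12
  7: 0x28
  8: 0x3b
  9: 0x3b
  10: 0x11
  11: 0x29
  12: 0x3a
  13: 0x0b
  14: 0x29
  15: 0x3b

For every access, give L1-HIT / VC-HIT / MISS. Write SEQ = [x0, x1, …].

SEQ = [MISS, MISS, VC-HIT, L1-HIT, VC-HIT, MISS, L1-HIT, MISS, VC-HIT, L1-HIT, VC-HIT, VC-HIT, VC-HIT, VC-HIT, VC-HIT, VC-HIT]

#0 0x3a→b14/s0 MISS; vc=[]
#1 0xa→b2/s0 MISS; vc=[14]
#2 0x38→b14/s0 VC-HIT; vc=[2]
#3 0x38→b14/s0 L1-HIT; vc=[2]
#4 0xb→b2/s0 VC-HIT; vc=[14]
#5 0x12→b4/s0 MISS; vc=[14,2]
#6 0x12→b4/s0 L1-HIT; vc=[14,2]
#7 0x28→b10/s0 MISS; vc=[14,2,4]
#8 0x3b→b14/s0 VC-HIT; vc=[10,2,4]
#9 0x3b→b14/s0 L1-HIT; vc=[10,2,4]
#10 0x11→b4/s0 VC-HIT; vc=[10,2,14]
#11 0x29→b10/s0 VC-HIT; vc=[4,2,14]
#12 0x3a→b14/s0 VC-HIT; vc=[4,2,10]
#13 0xb→b2/s0 VC-HIT; vc=[4,14,10]
#14 0x29→b10/s0 VC-HIT; vc=[4,14,2]
#15 0x3b→b14/s0 VC-HIT; vc=[4,10,2]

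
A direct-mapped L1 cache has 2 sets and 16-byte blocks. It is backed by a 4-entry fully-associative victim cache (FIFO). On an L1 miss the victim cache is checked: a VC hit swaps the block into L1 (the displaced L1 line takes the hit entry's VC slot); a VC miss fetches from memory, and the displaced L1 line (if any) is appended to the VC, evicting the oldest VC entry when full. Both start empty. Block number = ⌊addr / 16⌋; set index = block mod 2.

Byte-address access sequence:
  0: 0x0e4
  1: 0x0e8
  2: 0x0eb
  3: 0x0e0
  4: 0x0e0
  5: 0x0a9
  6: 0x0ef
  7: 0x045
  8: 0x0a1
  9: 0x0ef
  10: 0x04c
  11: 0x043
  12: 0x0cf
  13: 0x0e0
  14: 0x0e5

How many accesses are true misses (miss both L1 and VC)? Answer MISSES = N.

#0 0xe4→b14/s0 MISS; vc=[]
#1 0xe8→b14/s0 L1-HIT; vc=[]
#2 0xeb→b14/s0 L1-HIT; vc=[]
#3 0xe0→b14/s0 L1-HIT; vc=[]
#4 0xe0→b14/s0 L1-HIT; vc=[]
#5 0xa9→b10/s0 MISS; vc=[14]
#6 0xef→b14/s0 VC-HIT; vc=[10]
#7 0x45→b4/s0 MISS; vc=[10,14]
#8 0xa1→b10/s0 VC-HIT; vc=[4,14]
#9 0xef→b14/s0 VC-HIT; vc=[4,10]
#10 0x4c→b4/s0 VC-HIT; vc=[14,10]
#11 0x43→b4/s0 L1-HIT; vc=[14,10]
#12 0xcf→b12/s0 MISS; vc=[14,10,4]
#13 0xe0→b14/s0 VC-HIT; vc=[12,10,4]
#14 0xe5→b14/s0 L1-HIT; vc=[12,10,4]

MISSES = 4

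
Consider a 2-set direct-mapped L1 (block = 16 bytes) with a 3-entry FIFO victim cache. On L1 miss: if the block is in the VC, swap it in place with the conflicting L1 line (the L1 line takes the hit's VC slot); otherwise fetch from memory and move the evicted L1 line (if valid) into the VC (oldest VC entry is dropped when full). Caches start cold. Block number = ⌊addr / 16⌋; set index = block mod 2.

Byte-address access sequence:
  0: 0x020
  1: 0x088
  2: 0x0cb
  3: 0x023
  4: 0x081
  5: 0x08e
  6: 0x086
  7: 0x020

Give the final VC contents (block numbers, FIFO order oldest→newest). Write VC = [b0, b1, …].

VC = [12, 8]

  [0] addr=0x20 blk=2 s=0: MISS | VC []
  [1] addr=0x88 blk=8 s=0: MISS | VC [2]
  [2] addr=0xcb blk=12 s=0: MISS | VC [2, 8]
  [3] addr=0x23 blk=2 s=0: VC-HIT | VC [12, 8]
  [4] addr=0x81 blk=8 s=0: VC-HIT | VC [12, 2]
  [5] addr=0x8e blk=8 s=0: L1-HIT | VC [12, 2]
  [6] addr=0x86 blk=8 s=0: L1-HIT | VC [12, 2]
  [7] addr=0x20 blk=2 s=0: VC-HIT | VC [12, 8]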